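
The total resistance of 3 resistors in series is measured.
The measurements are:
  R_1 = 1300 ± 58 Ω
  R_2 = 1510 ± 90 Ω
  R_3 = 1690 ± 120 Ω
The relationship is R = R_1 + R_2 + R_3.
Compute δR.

161 Ω

Sums and differences: (δR)² = Σ (cᵢ δxᵢ)².
  (δR_1)² = 3360;  (δR_2)² = 8100;  (δR_3)² = 14400
δR = √(25900) = 161 Ω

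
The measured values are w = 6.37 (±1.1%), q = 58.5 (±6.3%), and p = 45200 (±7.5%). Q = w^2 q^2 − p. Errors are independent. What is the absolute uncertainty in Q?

Let h = w^2·q^2 = 1.39e+05. δh/h = √((2·δw/w)² + (2·δq/q)²) = √(0.000484 + 0.0159) = 0.128, so δh = 17800.
Q = h − p: δQ = √(δh² + δp²) = √(3.15e+08 + 1.15e+07) = 18100

18100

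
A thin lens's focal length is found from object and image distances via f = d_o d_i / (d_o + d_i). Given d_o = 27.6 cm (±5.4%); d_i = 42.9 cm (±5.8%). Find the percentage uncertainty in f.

3.99%

∂f/∂d_o = (d_i/(d_o+d_i))² = 0.370;  ∂f/∂d_i = (d_o/(d_o+d_i))² = 0.153
δf = √((∂f/∂d_o · δd_o)² + (∂f/∂d_i · δd_i)²) = √(0.305 + 0.145) = 0.671 cm
f = 16.8 cm, so δf/f = 0.671/16.8 = 0.0399.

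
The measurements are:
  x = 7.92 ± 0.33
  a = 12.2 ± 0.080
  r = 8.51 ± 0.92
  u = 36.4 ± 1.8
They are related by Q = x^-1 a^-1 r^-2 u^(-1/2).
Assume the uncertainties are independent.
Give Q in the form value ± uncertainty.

Relative error in a monomial: (δQ/Q)² = Σ (nᵢ · δxᵢ/xᵢ)².
  (-1·δx/x)² = (-1×0.0417)² = 0.00174;  (-1·δa/a)² = (-1×0.00656)² = 4.3e-05;  (-2·δr/r)² = (-2×0.108)² = 0.0467;  (−½·δu/u)² = (-0.5×0.0495)² = 0.000611
δQ/Q = √(0.0491) = 0.222
Q = 2.37e-05, so δQ = 0.222 × 2.37e-05 = 5.25e-06.

(2.37 ± 0.525) × 10^-5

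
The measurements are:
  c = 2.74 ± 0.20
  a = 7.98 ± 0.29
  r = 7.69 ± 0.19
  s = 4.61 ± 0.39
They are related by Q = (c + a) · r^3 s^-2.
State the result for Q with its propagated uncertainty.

229 ± 43.0

Let u = c + a = 10.7. δu = √(δc² + δa²) = √(0.0400 + 0.0841) = 0.352, so δu/u = 0.0329.
Q is then a monomial in u, r, s:
δQ/Q = √((δu/u)² + (3·δr/r)² + (-2·δs/s)²) = √(0.00108 + 0.00549 + 0.0286) = 0.188
Q = 229, so δQ = 0.188 × 229 = 43.0.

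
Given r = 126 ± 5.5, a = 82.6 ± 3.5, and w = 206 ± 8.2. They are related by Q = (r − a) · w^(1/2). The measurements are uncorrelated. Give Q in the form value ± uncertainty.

Let u = r − a = 43.4. δu = √(δr² + δa²) = √(30.2 + 12.2) = 6.52, so δu/u = 0.150.
Q is then a monomial in u, w:
δQ/Q = √((δu/u)² + (½·δw/w)²) = √(0.0226 + 0.000396) = 0.152
Q = 623, so δQ = 0.152 × 623 = 94.4.

623 ± 94.4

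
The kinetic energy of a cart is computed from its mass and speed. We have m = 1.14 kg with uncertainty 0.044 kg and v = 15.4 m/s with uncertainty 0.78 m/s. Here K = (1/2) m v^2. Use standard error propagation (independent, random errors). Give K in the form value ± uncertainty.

135 ± 14.7 J

Products/powers → add relative errors in quadrature, weighted by exponent:
  (1·δm/m)² = (1×0.0386)² = 0.00149;  (2·δv/v)² = (2×0.0506)² = 0.0103
δK/K = √(0.0118) = 0.108
K = 135 J, so δK = 0.108 × 135 = 14.7 J.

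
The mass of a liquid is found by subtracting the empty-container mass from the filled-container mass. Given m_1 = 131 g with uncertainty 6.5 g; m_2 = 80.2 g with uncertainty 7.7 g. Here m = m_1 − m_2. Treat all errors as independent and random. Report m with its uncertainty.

50.8 ± 10.1 g

For a sum/difference, combine absolute errors in quadrature:
  (δm_1)² = 42.2;  (δm_2)² = 59.3
δm = √(102) = 10.1 g
m = 50.8 g.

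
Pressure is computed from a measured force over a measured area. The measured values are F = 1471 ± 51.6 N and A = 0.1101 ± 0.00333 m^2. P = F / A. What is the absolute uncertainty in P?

619 Pa

For a monomial P ∝ F, A^-1, fractional errors add in quadrature:
  (1·δF/F)² = (1×0.0351)² = 0.00123;  (-1·δA/A)² = (-1×0.0302)² = 0.000915
δP/P = √(0.00215) = 0.0463
P = 13360 Pa, so δP = 0.0463 × 13360 = 619 Pa.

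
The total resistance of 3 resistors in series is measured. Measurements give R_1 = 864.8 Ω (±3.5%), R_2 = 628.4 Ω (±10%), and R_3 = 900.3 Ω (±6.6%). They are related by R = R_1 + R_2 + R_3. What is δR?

Absolute uncertainties add in quadrature for a linear combination:
  (δR_1)² = 916;  (δR_2)² = 3950;  (δR_3)² = 3530
δR = √(8400) = 91.6 Ω

91.6 Ω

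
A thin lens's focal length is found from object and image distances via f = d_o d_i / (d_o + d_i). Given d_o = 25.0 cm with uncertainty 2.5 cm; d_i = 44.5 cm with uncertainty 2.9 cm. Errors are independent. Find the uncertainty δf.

1.09 cm

∂f/∂d_o = (d_i/(d_o+d_i))² = 0.410;  ∂f/∂d_i = (d_o/(d_o+d_i))² = 0.129
δf = √((∂f/∂d_o · δd_o)² + (∂f/∂d_i · δd_i)²) = √(1.05 + 0.141) = 1.09 cm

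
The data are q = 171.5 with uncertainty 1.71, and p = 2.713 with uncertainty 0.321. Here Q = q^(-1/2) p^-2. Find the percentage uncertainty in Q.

Since Q is a product/quotient, work with relative uncertainties:
  (−½·δq/q)² = (-0.5×0.00997)² = 2.49e-05;  (-2·δp/p)² = (-2×0.118)² = 0.0560
δQ/Q = √(0.0560) = 0.237

23.7%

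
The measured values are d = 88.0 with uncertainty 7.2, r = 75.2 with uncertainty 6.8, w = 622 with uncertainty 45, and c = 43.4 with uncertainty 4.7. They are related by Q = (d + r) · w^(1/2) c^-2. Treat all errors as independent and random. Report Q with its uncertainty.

Let u = d + r = 163. δu = √(δd² + δr²) = √(51.8 + 46.2) = 9.90, so δu/u = 0.0607.
Q is then a monomial in u, w, c:
δQ/Q = √((δu/u)² + (½·δw/w)² + (-2·δc/c)²) = √(0.00368 + 0.00131 + 0.0469) = 0.228
Q = 2.16, so δQ = 0.228 × 2.16 = 0.492.

2.16 ± 0.492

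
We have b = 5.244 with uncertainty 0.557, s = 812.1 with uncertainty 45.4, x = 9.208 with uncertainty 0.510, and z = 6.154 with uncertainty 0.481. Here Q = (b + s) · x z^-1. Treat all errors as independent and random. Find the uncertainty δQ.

135

Let u = b + s = 817.3. δu = √(δb² + δs²) = √(0.310 + 2060) = 45.4, so δu/u = 0.0555.
Q is then a monomial in u, x, z:
δQ/Q = √((δu/u)² + (1·δx/x)² + (-1·δz/z)²) = √(0.00309 + 0.00307 + 0.00611) = 0.111
Q = 1223, so δQ = 0.111 × 1223 = 135.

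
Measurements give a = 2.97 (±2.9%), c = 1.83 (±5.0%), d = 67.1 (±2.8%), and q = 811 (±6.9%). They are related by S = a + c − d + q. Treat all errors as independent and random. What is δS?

S is a linear combination, so absolute uncertainties add in quadrature:
  (δa)² = 0.00742;  (δc)² = 0.00837;  (δd)² = 3.53;  (δq)² = 3130
δS = √(3130) = 56.0

56.0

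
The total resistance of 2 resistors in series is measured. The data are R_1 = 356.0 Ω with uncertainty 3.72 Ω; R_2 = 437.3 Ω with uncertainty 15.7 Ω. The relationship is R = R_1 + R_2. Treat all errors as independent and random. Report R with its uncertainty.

Sums and differences: (δR)² = Σ (cᵢ δxᵢ)².
  (δR_1)² = 13.8;  (δR_2)² = 246
δR = √(260) = 16.1 Ω
R = 793.3 Ω.

793.3 ± 16.1 Ω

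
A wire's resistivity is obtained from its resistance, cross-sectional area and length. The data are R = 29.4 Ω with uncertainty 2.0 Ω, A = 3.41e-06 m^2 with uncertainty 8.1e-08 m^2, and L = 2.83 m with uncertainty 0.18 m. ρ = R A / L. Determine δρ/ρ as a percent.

9.61%

Relative error in a monomial: (δρ/ρ)² = Σ (nᵢ · δxᵢ/xᵢ)².
  (1·δR/R)² = (1×0.0680)² = 0.00463;  (1·δA/A)² = (1×0.0238)² = 0.000564;  (-1·δL/L)² = (-1×0.0636)² = 0.00405
δρ/ρ = √(0.00924) = 0.0961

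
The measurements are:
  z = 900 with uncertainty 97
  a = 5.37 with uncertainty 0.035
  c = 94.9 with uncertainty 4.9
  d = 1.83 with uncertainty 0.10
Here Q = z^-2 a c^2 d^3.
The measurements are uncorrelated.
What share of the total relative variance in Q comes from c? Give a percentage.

(δQ/Q)² = (-2·δz/z)² + (1·δa/a)² + (2·δc/c)² + (3·δd/d)²
  z term: (-2×0.108)² = 0.0465
  a term: (1×0.00652)² = 4.25e-05
  c term: (2×0.0516)² = 0.0107
  d term: (3×0.0546)² = 0.0269
Total = 0.0840. Share from c = 0.0107/0.0840 = 0.127.

12.7%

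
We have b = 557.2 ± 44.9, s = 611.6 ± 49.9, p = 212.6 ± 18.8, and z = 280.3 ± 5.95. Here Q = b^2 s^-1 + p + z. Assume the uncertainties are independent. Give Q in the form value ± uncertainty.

1001 ± 93.8

Let w = b^2·s^-1 = 507.6. δw/w = √((2·δb/b)² + (-1·δs/s)²) = √(0.0260 + 0.00666) = 0.181, so δw = 91.7.
Q = w + p + z: δQ = √(δw² + δp² + δz²) = √(8410 + 353 + 35.4) = 93.8
Q = 1001.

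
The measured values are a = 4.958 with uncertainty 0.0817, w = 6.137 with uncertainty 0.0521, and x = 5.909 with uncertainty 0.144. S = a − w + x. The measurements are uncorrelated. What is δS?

Sums and differences: (δS)² = Σ (cᵢ δxᵢ)².
  (δa)² = 0.00667;  (δw)² = 0.00271;  (δx)² = 0.0207
δS = √(0.0301) = 0.174

0.174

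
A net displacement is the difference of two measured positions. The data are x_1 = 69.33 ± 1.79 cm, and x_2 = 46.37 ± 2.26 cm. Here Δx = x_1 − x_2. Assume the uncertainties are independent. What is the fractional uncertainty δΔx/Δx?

Δx is a linear combination, so absolute uncertainties add in quadrature:
  (δx_1)² = 3.20;  (δx_2)² = 5.11
δΔx = √(8.31) = 2.88 cm
Δx = 22.96 cm, so δΔx/Δx = 2.88/22.96 = 0.126.

0.126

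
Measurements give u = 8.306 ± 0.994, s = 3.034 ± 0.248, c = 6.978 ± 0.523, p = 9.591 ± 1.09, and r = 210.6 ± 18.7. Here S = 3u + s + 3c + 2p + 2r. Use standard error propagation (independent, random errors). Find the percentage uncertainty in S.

For a sum/difference, combine absolute errors in quadrature:
  (3·δu)² = 8.89;  (δs)² = 0.0615;  (3·δc)² = 2.46;  (2·δp)² = 4.75;  (2·δr)² = 1400
δS = √(1410) = 37.6
S = 489.3, so δS/S = 37.6/489.3 = 0.0769.

7.69%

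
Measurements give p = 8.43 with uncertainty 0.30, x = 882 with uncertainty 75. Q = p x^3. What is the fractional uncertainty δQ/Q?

Since Q is a product/quotient, work with relative uncertainties:
  (1·δp/p)² = (1×0.0356)² = 0.00127;  (3·δx/x)² = (3×0.0850)² = 0.0651
δQ/Q = √(0.0663) = 0.258

0.258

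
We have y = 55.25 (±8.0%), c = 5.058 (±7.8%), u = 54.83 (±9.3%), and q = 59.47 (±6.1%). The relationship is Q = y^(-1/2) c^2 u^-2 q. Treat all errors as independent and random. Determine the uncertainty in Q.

0.0173

Each factor contributes (exponent × relative error)² to (δQ/Q)²:
  (−½·δy/y)² = (-0.5×0.0800)² = 0.00160;  (2·δc/c)² = (2×0.0780)² = 0.0243;  (-2·δu/u)² = (-2×0.0930)² = 0.0346;  (1·δq/q)² = (1×0.0610)² = 0.00372
δQ/Q = √(0.0643) = 0.253
Q = 0.06809, so δQ = 0.253 × 0.06809 = 0.0173.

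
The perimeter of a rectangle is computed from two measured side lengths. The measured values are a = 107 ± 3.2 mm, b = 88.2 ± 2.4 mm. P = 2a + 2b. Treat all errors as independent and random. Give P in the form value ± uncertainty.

390 ± 8.00 mm

Absolute uncertainties add in quadrature for a linear combination:
  (2·δa)² = 41.0;  (2·δb)² = 23.0
δP = √(64.0) = 8.00 mm
P = 390 mm.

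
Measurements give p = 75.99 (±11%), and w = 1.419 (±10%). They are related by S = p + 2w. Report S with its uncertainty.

78.83 ± 8.36

Each term contributes (cᵢ δxᵢ)² to (δS)²:
  (δp)² = 69.9;  (2·δw)² = 0.0805
δS = √(70.0) = 8.36
S = 78.83.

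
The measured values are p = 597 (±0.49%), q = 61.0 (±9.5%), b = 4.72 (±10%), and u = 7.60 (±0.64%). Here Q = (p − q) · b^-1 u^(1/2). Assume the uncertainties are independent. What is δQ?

Let w = p − q = 536. δw = √(δp² + δq²) = √(8.56 + 33.6) = 6.49, so δw/w = 0.0121.
Q is then a monomial in w, b, u:
δQ/Q = √((δw/w)² + (-1·δb/b)² + (½·δu/u)²) = √(0.000147 + 0.0100 + 1.02e-05) = 0.101
Q = 313, so δQ = 0.101 × 313 = 31.6.

31.6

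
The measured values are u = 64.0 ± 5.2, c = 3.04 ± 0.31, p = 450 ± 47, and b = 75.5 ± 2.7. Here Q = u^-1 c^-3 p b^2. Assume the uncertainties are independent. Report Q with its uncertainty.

For a monomial Q ∝ u^-1, c^-3, p, b^2, fractional errors add in quadrature:
  (-1·δu/u)² = (-1×0.0813)² = 0.00660;  (-3·δc/c)² = (-3×0.102)² = 0.0936;  (1·δp/p)² = (1×0.104)² = 0.0109;  (2·δb/b)² = (2×0.0358)² = 0.00512
δQ/Q = √(0.116) = 0.341
Q = 1430, so δQ = 0.341 × 1430 = 486.

1430 ± 486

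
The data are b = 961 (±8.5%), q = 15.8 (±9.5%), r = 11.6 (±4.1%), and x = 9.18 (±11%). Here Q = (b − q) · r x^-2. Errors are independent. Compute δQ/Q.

0.240

Let u = b − q = 945. δu = √(δb² + δq²) = √(6670 + 2.25) = 81.7, so δu/u = 0.0864.
Q is then a monomial in u, r, x:
δQ/Q = √((δu/u)² + (1·δr/r)² + (-2·δx/x)²) = √(0.00747 + 0.00168 + 0.0484) = 0.240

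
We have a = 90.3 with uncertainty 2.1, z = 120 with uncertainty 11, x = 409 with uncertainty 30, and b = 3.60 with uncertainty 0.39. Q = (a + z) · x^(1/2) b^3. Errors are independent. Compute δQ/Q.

0.331

Let u = a + z = 210. δu = √(δa² + δz²) = √(4.41 + 121) = 11.2, so δu/u = 0.0533.
Q is then a monomial in u, x, b:
δQ/Q = √((δu/u)² + (½·δx/x)² + (3·δb/b)²) = √(0.00284 + 0.00135 + 0.106) = 0.331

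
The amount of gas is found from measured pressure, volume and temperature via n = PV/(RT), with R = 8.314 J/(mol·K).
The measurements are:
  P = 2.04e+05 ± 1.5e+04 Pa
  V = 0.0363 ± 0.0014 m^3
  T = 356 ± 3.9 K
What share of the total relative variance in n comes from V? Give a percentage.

(δn/n)² = (1·δP/P)² + (1·δV/V)² + (-1·δT/T)²
  P term: (1×0.0735)² = 0.00541
  V term: (1×0.0386)² = 0.00149
  T term: (-1×0.0110)² = 0.000120
Total = 0.00701. Share from V = 0.00149/0.00701 = 0.212.

21.2%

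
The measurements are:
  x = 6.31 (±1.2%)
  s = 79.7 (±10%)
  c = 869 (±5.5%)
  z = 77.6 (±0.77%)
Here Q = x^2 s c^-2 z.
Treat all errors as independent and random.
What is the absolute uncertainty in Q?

Since Q is a product/quotient, work with relative uncertainties:
  (2·δx/x)² = (2×0.0120)² = 0.000576;  (1·δs/s)² = (1×0.100)² = 0.0100;  (-2·δc/c)² = (-2×0.0550)² = 0.0121;  (1·δz/z)² = (1×0.00770)² = 5.93e-05
δQ/Q = √(0.0227) = 0.151
Q = 0.326, so δQ = 0.151 × 0.326 = 0.0492.

0.0492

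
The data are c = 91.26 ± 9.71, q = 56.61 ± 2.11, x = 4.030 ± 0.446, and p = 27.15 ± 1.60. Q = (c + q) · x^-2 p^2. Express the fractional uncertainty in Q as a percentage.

Let u = c + q = 147.9. δu = √(δc² + δq²) = √(94.3 + 4.45) = 9.94, so δu/u = 0.0672.
Q is then a monomial in u, x, p:
δQ/Q = √((δu/u)² + (-2·δx/x)² + (2·δp/p)²) = √(0.00452 + 0.0490 + 0.0139) = 0.260

26.0%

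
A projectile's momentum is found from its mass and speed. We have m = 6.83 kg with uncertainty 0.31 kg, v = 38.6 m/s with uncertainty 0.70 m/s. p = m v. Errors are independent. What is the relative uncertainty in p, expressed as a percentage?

p is a product of powers, so relative uncertainties combine in quadrature:
  (1·δm/m)² = (1×0.0454)² = 0.00206;  (1·δv/v)² = (1×0.0181)² = 0.000329
δp/p = √(0.00239) = 0.0489

4.89%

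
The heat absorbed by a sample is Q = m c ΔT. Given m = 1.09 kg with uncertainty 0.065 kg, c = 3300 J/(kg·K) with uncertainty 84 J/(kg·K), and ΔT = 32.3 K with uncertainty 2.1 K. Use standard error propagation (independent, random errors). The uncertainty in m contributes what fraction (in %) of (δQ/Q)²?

(δQ/Q)² = (1·δm/m)² + (1·δc/c)² + (1·δΔT/ΔT)²
  m term: (1×0.0596)² = 0.00356
  c term: (1×0.0255)² = 0.000648
  ΔT term: (1×0.0650)² = 0.00423
Total = 0.00843. Share from m = 0.00356/0.00843 = 0.422.

42.2%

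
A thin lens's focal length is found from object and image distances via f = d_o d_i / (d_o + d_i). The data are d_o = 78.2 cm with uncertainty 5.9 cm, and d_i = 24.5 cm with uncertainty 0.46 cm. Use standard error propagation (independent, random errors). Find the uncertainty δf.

0.429 cm

∂f/∂d_o = (d_i/(d_o+d_i))² = 0.0569;  ∂f/∂d_i = (d_o/(d_o+d_i))² = 0.580
δf = √((∂f/∂d_o · δd_o)² + (∂f/∂d_i · δd_i)²) = √(0.113 + 0.0711) = 0.429 cm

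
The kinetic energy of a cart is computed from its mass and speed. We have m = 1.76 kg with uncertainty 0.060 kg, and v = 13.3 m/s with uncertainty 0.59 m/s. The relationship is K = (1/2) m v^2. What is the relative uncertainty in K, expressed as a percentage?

Products/powers → add relative errors in quadrature, weighted by exponent:
  (1·δm/m)² = (1×0.0341)² = 0.00116;  (2·δv/v)² = (2×0.0444)² = 0.00787
δK/K = √(0.00903) = 0.0950

9.50%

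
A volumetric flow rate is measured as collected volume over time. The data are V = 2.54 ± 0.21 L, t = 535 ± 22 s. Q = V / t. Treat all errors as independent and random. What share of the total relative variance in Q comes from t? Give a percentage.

19.8%

(δQ/Q)² = (1·δV/V)² + (-1·δt/t)²
  V term: (1×0.0827)² = 0.00684
  t term: (-1×0.0411)² = 0.00169
Total = 0.00853. Share from t = 0.00169/0.00853 = 0.198.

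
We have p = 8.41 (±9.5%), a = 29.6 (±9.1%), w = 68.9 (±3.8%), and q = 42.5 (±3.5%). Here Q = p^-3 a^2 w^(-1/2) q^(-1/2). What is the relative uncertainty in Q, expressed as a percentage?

33.9%

Products/powers → add relative errors in quadrature, weighted by exponent:
  (-3·δp/p)² = (-3×0.0950)² = 0.0812;  (2·δa/a)² = (2×0.0910)² = 0.0331;  (−½·δw/w)² = (-0.5×0.0380)² = 0.000361;  (−½·δq/q)² = (-0.5×0.0350)² = 0.000306
δQ/Q = √(0.115) = 0.339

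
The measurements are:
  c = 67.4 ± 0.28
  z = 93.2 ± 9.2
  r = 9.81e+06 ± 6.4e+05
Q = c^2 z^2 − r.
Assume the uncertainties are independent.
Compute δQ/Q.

Let p = c^2·z^2 = 3.95e+07. δp/p = √((2·δc/c)² + (2·δz/z)²) = √(6.9e-05 + 0.0390) = 0.198, so δp = 7.8e+06.
Q = p − r: δQ = √(δp² + δr²) = √(6.08e+13 + 4.1e+11) = 7.82e+06
Q = 2.96e+07, so δQ/Q = 7.82e+06/2.96e+07 = 0.264.

0.264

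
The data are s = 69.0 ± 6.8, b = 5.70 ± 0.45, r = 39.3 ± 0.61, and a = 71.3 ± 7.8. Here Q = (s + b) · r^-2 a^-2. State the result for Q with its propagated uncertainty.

Let u = s + b = 74.7. δu = √(δs² + δb²) = √(46.2 + 0.203) = 6.81, so δu/u = 0.0912.
Q is then a monomial in u, r, a:
δQ/Q = √((δu/u)² + (-2·δr/r)² + (-2·δa/a)²) = √(0.00832 + 0.000964 + 0.0479) = 0.239
Q = 9.51e-06, so δQ = 0.239 × 9.51e-06 = 2.27e-06.

(9.51 ± 2.27) × 10^-6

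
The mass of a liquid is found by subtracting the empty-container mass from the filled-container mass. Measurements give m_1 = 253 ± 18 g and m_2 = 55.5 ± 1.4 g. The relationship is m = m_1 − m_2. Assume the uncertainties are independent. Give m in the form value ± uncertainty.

Sums and differences: (δm)² = Σ (cᵢ δxᵢ)².
  (δm_1)² = 324;  (δm_2)² = 1.96
δm = √(326) = 18.1 g
m = 198 g.

198 ± 18.1 g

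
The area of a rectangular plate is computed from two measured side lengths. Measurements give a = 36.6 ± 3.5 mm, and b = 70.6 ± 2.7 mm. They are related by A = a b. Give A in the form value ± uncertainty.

2580 ± 266 mm^2

Relative error in a monomial: (δA/A)² = Σ (nᵢ · δxᵢ/xᵢ)².
  (1·δa/a)² = (1×0.0956)² = 0.00914;  (1·δb/b)² = (1×0.0382)² = 0.00146
δA/A = √(0.0106) = 0.103
A = 2580 mm^2, so δA = 0.103 × 2580 = 266 mm^2.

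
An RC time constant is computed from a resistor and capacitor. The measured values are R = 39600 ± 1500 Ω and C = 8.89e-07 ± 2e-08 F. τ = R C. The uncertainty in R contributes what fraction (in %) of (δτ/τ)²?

73.9%

(δτ/τ)² = (1·δR/R)² + (1·δC/C)²
  R term: (1×0.0379)² = 0.00143
  C term: (1×0.0225)² = 0.000506
Total = 0.00194. Share from R = 0.00143/0.00194 = 0.739.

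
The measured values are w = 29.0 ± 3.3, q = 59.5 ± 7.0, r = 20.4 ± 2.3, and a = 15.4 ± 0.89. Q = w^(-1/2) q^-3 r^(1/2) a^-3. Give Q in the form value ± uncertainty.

Products/powers → add relative errors in quadrature, weighted by exponent:
  (−½·δw/w)² = (-0.5×0.114)² = 0.00324;  (-3·δq/q)² = (-3×0.118)² = 0.125;  (½·δr/r)² = (0.5×0.113)² = 0.00318;  (-3·δa/a)² = (-3×0.0578)² = 0.0301
δQ/Q = √(0.161) = 0.401
Q = 1.09e-09, so δQ = 0.401 × 1.09e-09 = 4.37e-10.

(1.09 ± 0.437) × 10^-9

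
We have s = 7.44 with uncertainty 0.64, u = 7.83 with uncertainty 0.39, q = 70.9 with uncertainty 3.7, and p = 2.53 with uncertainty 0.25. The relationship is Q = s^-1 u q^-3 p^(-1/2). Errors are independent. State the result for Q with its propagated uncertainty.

(1.86 ± 0.356) × 10^-6

Products/powers → add relative errors in quadrature, weighted by exponent:
  (-1·δs/s)² = (-1×0.0860)² = 0.00740;  (1·δu/u)² = (1×0.0498)² = 0.00248;  (-3·δq/q)² = (-3×0.0522)² = 0.0245;  (−½·δp/p)² = (-0.5×0.0988)² = 0.00244
δQ/Q = √(0.0368) = 0.192
Q = 1.86e-06, so δQ = 0.192 × 1.86e-06 = 3.56e-07.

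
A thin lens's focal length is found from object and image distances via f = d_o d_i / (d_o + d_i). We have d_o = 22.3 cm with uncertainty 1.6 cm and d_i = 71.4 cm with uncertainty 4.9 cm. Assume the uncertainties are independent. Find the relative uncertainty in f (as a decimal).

∂f/∂d_o = (d_i/(d_o+d_i))² = 0.581;  ∂f/∂d_i = (d_o/(d_o+d_i))² = 0.0566
δf = √((∂f/∂d_o · δd_o)² + (∂f/∂d_i · δd_i)²) = √(0.863 + 0.0770) = 0.970 cm
f = 17.0 cm, so δf/f = 0.970/17.0 = 0.0571.

0.0571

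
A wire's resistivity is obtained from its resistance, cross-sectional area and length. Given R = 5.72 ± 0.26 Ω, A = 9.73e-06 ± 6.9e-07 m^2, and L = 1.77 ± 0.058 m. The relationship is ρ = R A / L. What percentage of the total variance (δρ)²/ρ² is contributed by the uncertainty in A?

61.6%

(δρ/ρ)² = (1·δR/R)² + (1·δA/A)² + (-1·δL/L)²
  R term: (1×0.0455)² = 0.00207
  A term: (1×0.0709)² = 0.00503
  L term: (-1×0.0328)² = 0.00107
Total = 0.00817. Share from A = 0.00503/0.00817 = 0.616.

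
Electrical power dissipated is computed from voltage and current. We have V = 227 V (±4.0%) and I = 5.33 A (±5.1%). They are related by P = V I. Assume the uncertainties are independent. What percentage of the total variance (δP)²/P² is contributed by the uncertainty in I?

61.9%

(δP/P)² = (1·δV/V)² + (1·δI/I)²
  V term: (1×0.0400)² = 0.00160
  I term: (1×0.0510)² = 0.00260
Total = 0.00420. Share from I = 0.00260/0.00420 = 0.619.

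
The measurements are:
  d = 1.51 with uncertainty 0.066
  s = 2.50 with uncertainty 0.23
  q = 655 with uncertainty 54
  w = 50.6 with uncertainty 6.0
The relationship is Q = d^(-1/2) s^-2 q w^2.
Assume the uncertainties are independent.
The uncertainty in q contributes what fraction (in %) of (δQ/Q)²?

6.98%

(δQ/Q)² = (−½·δd/d)² + (-2·δs/s)² + (1·δq/q)² + (2·δw/w)²
  d term: (-0.5×0.0437)² = 0.000478
  s term: (-2×0.0920)² = 0.0339
  q term: (1×0.0824)² = 0.00680
  w term: (2×0.119)² = 0.0562
Total = 0.0974. Share from q = 0.00680/0.0974 = 0.0698.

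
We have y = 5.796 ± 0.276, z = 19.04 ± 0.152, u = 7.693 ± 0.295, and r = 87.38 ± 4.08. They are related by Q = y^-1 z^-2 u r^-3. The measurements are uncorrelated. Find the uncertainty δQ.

8.43e-10

Relative error in a monomial: (δQ/Q)² = Σ (nᵢ · δxᵢ/xᵢ)².
  (-1·δy/y)² = (-1×0.0476)² = 0.00227;  (-2·δz/z)² = (-2×0.00798)² = 0.000255;  (1·δu/u)² = (1×0.0383)² = 0.00147;  (-3·δr/r)² = (-3×0.0467)² = 0.0196
δQ/Q = √(0.0236) = 0.154
Q = 5.488e-09, so δQ = 0.154 × 5.488e-09 = 8.43e-10.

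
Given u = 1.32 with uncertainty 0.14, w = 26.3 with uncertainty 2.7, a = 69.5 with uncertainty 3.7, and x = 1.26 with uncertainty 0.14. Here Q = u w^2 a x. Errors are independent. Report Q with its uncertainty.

Products/powers → add relative errors in quadrature, weighted by exponent:
  (1·δu/u)² = (1×0.106)² = 0.0112;  (2·δw/w)² = (2×0.103)² = 0.0422;  (1·δa/a)² = (1×0.0532)² = 0.00283;  (1·δx/x)² = (1×0.111)² = 0.0123
δQ/Q = √(0.0686) = 0.262
Q = 80000, so δQ = 0.262 × 80000 = 20900.

80000 ± 20900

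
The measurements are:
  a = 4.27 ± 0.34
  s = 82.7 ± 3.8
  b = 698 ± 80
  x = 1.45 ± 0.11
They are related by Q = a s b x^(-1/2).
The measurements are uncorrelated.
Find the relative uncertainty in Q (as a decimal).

0.152

Since Q is a product/quotient, work with relative uncertainties:
  (1·δa/a)² = (1×0.0796)² = 0.00634;  (1·δs/s)² = (1×0.0459)² = 0.00211;  (1·δb/b)² = (1×0.115)² = 0.0131;  (−½·δx/x)² = (-0.5×0.0759)² = 0.00144
δQ/Q = √(0.0230) = 0.152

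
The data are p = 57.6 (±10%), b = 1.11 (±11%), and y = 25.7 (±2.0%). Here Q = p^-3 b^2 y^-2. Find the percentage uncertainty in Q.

Since Q is a product/quotient, work with relative uncertainties:
  (-3·δp/p)² = (-3×0.100)² = 0.0900;  (2·δb/b)² = (2×0.110)² = 0.0484;  (-2·δy/y)² = (-2×0.0200)² = 0.00160
δQ/Q = √(0.140) = 0.374

37.4%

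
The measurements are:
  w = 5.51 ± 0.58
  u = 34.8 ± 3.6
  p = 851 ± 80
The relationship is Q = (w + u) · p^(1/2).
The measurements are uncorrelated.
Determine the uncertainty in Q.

Let h = w + u = 40.3. δh = √(δw² + δu²) = √(0.336 + 13.0) = 3.65, so δh/h = 0.0905.
Q is then a monomial in h, p:
δQ/Q = √((δh/h)² + (½·δp/p)²) = √(0.00818 + 0.00221) = 0.102
Q = 1180, so δQ = 0.102 × 1180 = 120.

120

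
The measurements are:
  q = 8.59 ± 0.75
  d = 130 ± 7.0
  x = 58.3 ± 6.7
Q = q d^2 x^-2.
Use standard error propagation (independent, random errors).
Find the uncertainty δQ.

11.5

Q is a product of powers, so relative uncertainties combine in quadrature:
  (1·δq/q)² = (1×0.0873)² = 0.00762;  (2·δd/d)² = (2×0.0538)² = 0.0116;  (-2·δx/x)² = (-2×0.115)² = 0.0528
δQ/Q = √(0.0720) = 0.268
Q = 42.7, so δQ = 0.268 × 42.7 = 11.5.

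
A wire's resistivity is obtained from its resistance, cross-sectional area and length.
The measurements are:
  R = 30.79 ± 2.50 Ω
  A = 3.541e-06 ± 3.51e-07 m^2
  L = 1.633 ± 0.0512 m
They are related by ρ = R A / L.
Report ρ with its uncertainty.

For a monomial ρ ∝ R, A, L^-1, fractional errors add in quadrature:
  (1·δR/R)² = (1×0.0812)² = 0.00659;  (1·δA/A)² = (1×0.0991)² = 0.00983;  (-1·δL/L)² = (-1×0.0314)² = 0.000983
δρ/ρ = √(0.0174) = 0.132
ρ = 6.677e-05 Ω·m, so δρ = 0.132 × 6.677e-05 = 8.81e-06 Ω·m.

(6.677 ± 0.881) × 10^-5 Ω·m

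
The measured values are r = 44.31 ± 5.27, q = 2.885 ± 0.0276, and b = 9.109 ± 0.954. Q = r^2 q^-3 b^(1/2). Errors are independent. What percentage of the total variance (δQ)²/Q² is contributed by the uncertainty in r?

94.1%

(δQ/Q)² = (2·δr/r)² + (-3·δq/q)² + (½·δb/b)²
  r term: (2×0.119)² = 0.0566
  q term: (-3×0.00957)² = 0.000824
  b term: (0.5×0.105)² = 0.00274
Total = 0.0601. Share from r = 0.0566/0.0601 = 0.941.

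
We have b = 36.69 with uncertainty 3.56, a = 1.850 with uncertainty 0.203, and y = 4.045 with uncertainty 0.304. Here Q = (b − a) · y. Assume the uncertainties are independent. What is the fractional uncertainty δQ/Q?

Let u = b − a = 34.84. δu = √(δb² + δa²) = √(12.7 + 0.0412) = 3.57, so δu/u = 0.102.
Q is then a monomial in u, y:
δQ/Q = √((δu/u)² + (1·δy/y)²) = √(0.0105 + 0.00565) = 0.127

0.127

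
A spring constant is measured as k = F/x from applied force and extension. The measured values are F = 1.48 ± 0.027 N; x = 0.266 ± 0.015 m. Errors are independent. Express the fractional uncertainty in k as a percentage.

For a monomial k ∝ F, x^-1, fractional errors add in quadrature:
  (1·δF/F)² = (1×0.0182)² = 0.000333;  (-1·δx/x)² = (-1×0.0564)² = 0.00318
δk/k = √(0.00351) = 0.0593

5.93%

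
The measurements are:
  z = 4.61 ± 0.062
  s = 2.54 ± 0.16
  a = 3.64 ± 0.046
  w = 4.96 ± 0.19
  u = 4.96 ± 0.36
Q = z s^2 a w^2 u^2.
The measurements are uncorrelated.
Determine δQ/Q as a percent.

20.8%

For a monomial Q ∝ z, s^2, a, w^2, u^2, fractional errors add in quadrature:
  (1·δz/z)² = (1×0.0134)² = 0.000181;  (2·δs/s)² = (2×0.0630)² = 0.0159;  (1·δa/a)² = (1×0.0126)² = 0.000160;  (2·δw/w)² = (2×0.0383)² = 0.00587;  (2·δu/u)² = (2×0.0726)² = 0.0211
δQ/Q = √(0.0432) = 0.208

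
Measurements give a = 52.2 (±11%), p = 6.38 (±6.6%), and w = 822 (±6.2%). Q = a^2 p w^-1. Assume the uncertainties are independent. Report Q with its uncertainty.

Q is a product of powers, so relative uncertainties combine in quadrature:
  (2·δa/a)² = (2×0.110)² = 0.0484;  (1·δp/p)² = (1×0.0660)² = 0.00436;  (-1·δw/w)² = (-1×0.0620)² = 0.00384
δQ/Q = √(0.0566) = 0.238
Q = 21.1, so δQ = 0.238 × 21.1 = 5.03.

21.1 ± 5.03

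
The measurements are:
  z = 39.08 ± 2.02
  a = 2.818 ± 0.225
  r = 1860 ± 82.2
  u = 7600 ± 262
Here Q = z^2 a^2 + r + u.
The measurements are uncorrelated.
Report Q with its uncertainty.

21590 ± 2320

Let p = z^2·a^2 = 12130. δp/p = √((2·δz/z)² + (2·δa/a)²) = √(0.0107 + 0.0255) = 0.190, so δp = 2310.
Q = p + r + u: δQ = √(δp² + δr² + δu²) = √(5.32e+06 + 6760 + 68600) = 2320
Q = 21590.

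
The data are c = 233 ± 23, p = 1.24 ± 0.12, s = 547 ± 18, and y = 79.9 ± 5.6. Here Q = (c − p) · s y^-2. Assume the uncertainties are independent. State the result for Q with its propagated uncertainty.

Let u = c − p = 232. δu = √(δc² + δp²) = √(529 + 0.0144) = 23.0, so δu/u = 0.0992.
Q is then a monomial in u, s, y:
δQ/Q = √((δu/u)² + (1·δs/s)² + (-2·δy/y)²) = √(0.00985 + 0.00108 + 0.0196) = 0.175
Q = 19.9, so δQ = 0.175 × 19.9 = 3.47.

19.9 ± 3.47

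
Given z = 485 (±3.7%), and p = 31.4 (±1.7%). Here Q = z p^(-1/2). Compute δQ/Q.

0.0380

Products/powers → add relative errors in quadrature, weighted by exponent:
  (1·δz/z)² = (1×0.0370)² = 0.00137;  (−½·δp/p)² = (-0.5×0.0170)² = 7.23e-05
δQ/Q = √(0.00144) = 0.0380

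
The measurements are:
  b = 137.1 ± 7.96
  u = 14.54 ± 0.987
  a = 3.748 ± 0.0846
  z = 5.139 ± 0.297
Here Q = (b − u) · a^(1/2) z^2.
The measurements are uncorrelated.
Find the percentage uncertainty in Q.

Let w = b − u = 122.6. δw = √(δb² + δu²) = √(63.4 + 0.974) = 8.02, so δw/w = 0.0654.
Q is then a monomial in w, a, z:
δQ/Q = √((δw/w)² + (½·δa/a)² + (2·δz/z)²) = √(0.00428 + 0.000127 + 0.0134) = 0.133

13.3%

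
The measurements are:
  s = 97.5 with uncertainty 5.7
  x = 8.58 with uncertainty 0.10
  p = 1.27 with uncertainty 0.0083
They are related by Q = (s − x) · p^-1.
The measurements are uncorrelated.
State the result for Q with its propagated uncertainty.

70.0 ± 4.51

Let u = s − x = 88.9. δu = √(δs² + δx²) = √(32.5 + 0.0100) = 5.70, so δu/u = 0.0641.
Q is then a monomial in u, p:
δQ/Q = √((δu/u)² + (-1·δp/p)²) = √(0.00411 + 4.27e-05) = 0.0644
Q = 70.0, so δQ = 0.0644 × 70.0 = 4.51.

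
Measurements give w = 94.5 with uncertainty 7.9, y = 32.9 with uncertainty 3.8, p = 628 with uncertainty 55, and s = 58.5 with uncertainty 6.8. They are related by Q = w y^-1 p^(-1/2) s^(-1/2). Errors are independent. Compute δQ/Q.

0.160

For a monomial Q ∝ w, y^-1, p^(-1/2), s^(-1/2), fractional errors add in quadrature:
  (1·δw/w)² = (1×0.0836)² = 0.00699;  (-1·δy/y)² = (-1×0.116)² = 0.0133;  (−½·δp/p)² = (-0.5×0.0876)² = 0.00192;  (−½·δs/s)² = (-0.5×0.116)² = 0.00338
δQ/Q = √(0.0256) = 0.160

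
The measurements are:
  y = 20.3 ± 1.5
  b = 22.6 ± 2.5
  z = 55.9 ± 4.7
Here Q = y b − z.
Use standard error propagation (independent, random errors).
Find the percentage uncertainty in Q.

Let p = y·b = 459. δp/p = √((1·δy/y)² + (1·δb/b)²) = √(0.00546 + 0.0122) = 0.133, so δp = 61.0.
Q = p − z: δQ = √(δp² + δz²) = √(3720 + 22.1) = 61.2
Q = 403, so δQ/Q = 61.2/403 = 0.152.

15.2%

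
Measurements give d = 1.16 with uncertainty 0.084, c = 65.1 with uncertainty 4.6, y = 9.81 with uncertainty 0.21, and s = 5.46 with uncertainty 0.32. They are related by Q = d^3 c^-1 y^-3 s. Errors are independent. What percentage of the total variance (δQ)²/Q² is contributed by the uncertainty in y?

(δQ/Q)² = (3·δd/d)² + (-1·δc/c)² + (-3·δy/y)² + (1·δs/s)²
  d term: (3×0.0724)² = 0.0472
  c term: (-1×0.0707)² = 0.00499
  y term: (-3×0.0214)² = 0.00412
  s term: (1×0.0586)² = 0.00343
Total = 0.0597. Share from y = 0.00412/0.0597 = 0.0690.

6.90%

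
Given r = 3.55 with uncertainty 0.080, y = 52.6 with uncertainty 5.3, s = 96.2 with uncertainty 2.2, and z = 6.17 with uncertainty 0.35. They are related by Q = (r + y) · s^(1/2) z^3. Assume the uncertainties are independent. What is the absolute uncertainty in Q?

Let u = r + y = 56.1. δu = √(δr² + δy²) = √(0.00640 + 28.1) = 5.30, so δu/u = 0.0944.
Q is then a monomial in u, s, z:
δQ/Q = √((δu/u)² + (½·δs/s)² + (3·δz/z)²) = √(0.00891 + 0.000131 + 0.0290) = 0.195
Q = 1.29e+05, so δQ = 0.195 × 1.29e+05 = 25200.

25200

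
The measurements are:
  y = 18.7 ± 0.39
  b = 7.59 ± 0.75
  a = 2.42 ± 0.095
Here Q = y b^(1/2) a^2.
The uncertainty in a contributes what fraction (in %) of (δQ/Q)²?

(δQ/Q)² = (1·δy/y)² + (½·δb/b)² + (2·δa/a)²
  y term: (1×0.0209)² = 0.000435
  b term: (0.5×0.0988)² = 0.00244
  a term: (2×0.0393)² = 0.00616
Total = 0.00904. Share from a = 0.00616/0.00904 = 0.682.

68.2%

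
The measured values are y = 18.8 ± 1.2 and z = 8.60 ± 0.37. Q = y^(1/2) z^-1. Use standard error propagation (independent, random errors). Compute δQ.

Q is a product of powers, so relative uncertainties combine in quadrature:
  (½·δy/y)² = (0.5×0.0638)² = 0.00102;  (-1·δz/z)² = (-1×0.0430)² = 0.00185
δQ/Q = √(0.00287) = 0.0536
Q = 0.504, so δQ = 0.0536 × 0.504 = 0.0270.

0.0270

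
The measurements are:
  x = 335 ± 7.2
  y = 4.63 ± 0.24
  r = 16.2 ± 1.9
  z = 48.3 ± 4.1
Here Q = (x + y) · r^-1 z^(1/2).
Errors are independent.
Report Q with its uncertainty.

146 ± 18.4

Let u = x + y = 340. δu = √(δx² + δy²) = √(51.8 + 0.0576) = 7.20, so δu/u = 0.0212.
Q is then a monomial in u, r, z:
δQ/Q = √((δu/u)² + (-1·δr/r)² + (½·δz/z)²) = √(0.000450 + 0.0138 + 0.00180) = 0.127
Q = 146, so δQ = 0.127 × 146 = 18.4.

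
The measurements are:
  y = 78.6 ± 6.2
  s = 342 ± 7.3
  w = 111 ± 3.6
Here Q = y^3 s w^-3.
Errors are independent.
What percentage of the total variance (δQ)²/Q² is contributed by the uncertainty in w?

(δQ/Q)² = (3·δy/y)² + (1·δs/s)² + (-3·δw/w)²
  y term: (3×0.0789)² = 0.0560
  s term: (1×0.0213)² = 0.000456
  w term: (-3×0.0324)² = 0.00947
Total = 0.0659. Share from w = 0.00947/0.0659 = 0.144.

14.4%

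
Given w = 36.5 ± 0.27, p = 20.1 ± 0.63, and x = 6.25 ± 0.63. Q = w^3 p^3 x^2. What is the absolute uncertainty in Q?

Since Q is a product/quotient, work with relative uncertainties:
  (3·δw/w)² = (3×0.00740)² = 0.000492;  (3·δp/p)² = (3×0.0313)² = 0.00884;  (2·δx/x)² = (2×0.101)² = 0.0406
δQ/Q = √(0.0500) = 0.224
Q = 1.54e+10, so δQ = 0.224 × 1.54e+10 = 3.45e+09.

3.45e+09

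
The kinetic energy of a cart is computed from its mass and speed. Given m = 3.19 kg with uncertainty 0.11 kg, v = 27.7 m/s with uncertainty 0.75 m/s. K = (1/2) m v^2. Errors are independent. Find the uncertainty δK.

78.6 J

Each factor contributes (exponent × relative error)² to (δK/K)²:
  (1·δm/m)² = (1×0.0345)² = 0.00119;  (2·δv/v)² = (2×0.0271)² = 0.00293
δK/K = √(0.00412) = 0.0642
K = 1220 J, so δK = 0.0642 × 1220 = 78.6 J.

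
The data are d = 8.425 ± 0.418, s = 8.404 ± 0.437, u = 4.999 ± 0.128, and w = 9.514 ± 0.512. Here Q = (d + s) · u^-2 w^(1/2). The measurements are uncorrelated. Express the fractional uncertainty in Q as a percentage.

6.81%

Let h = d + s = 16.83. δh = √(δd² + δs²) = √(0.175 + 0.191) = 0.605, so δh/h = 0.0359.
Q is then a monomial in h, u, w:
δQ/Q = √((δh/h)² + (-2·δu/u)² + (½·δw/w)²) = √(0.00129 + 0.00262 + 0.000724) = 0.0681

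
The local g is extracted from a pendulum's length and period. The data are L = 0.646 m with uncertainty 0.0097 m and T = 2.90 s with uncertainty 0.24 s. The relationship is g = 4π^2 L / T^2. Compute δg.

0.504 m/s^2

g is a product of powers, so relative uncertainties combine in quadrature:
  (1·δL/L)² = (1×0.0150)² = 0.000225;  (-2·δT/T)² = (-2×0.0828)² = 0.0274
δg/g = √(0.0276) = 0.166
g = 3.03 m/s^2, so δg = 0.166 × 3.03 = 0.504 m/s^2.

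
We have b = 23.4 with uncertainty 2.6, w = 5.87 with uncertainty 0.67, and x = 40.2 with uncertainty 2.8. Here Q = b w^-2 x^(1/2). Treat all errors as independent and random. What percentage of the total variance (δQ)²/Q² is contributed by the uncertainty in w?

79.4%

(δQ/Q)² = (1·δb/b)² + (-2·δw/w)² + (½·δx/x)²
  b term: (1×0.111)² = 0.0123
  w term: (-2×0.114)² = 0.0521
  x term: (0.5×0.0697)² = 0.00121
Total = 0.0657. Share from w = 0.0521/0.0657 = 0.794.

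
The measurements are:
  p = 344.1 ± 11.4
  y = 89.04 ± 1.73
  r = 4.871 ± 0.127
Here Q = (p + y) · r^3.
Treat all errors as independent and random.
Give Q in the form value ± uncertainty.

Let u = p + y = 433.1. δu = √(δp² + δy²) = √(130 + 2.99) = 11.5, so δu/u = 0.0266.
Q is then a monomial in u, r:
δQ/Q = √((δu/u)² + (3·δr/r)²) = √(0.000709 + 0.00612) = 0.0826
Q = 50060, so δQ = 0.0826 × 50060 = 4140.

50060 ± 4140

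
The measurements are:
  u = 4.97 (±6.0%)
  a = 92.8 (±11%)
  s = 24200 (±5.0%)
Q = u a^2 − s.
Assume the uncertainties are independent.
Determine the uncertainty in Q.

Let p = u·a^2 = 42800. δp/p = √((1·δu/u)² + (2·δa/a)²) = √(0.00360 + 0.0484) = 0.228, so δp = 9760.
Q = p − s: δQ = √(δp² + δs²) = √(9.53e+07 + 1.46e+06) = 9830

9830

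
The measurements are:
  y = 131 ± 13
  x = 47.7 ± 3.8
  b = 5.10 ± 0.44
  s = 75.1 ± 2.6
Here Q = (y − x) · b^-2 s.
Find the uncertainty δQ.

Let u = y − x = 83.3. δu = √(δy² + δx²) = √(169 + 14.4) = 13.5, so δu/u = 0.163.
Q is then a monomial in u, b, s:
δQ/Q = √((δu/u)² + (-2·δb/b)² + (1·δs/s)²) = √(0.0264 + 0.0298 + 0.00120) = 0.240
Q = 241, so δQ = 0.240 × 241 = 57.6.

57.6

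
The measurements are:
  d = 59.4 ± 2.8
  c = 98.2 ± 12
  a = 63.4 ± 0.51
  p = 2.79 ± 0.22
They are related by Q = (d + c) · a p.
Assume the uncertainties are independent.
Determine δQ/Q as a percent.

11.1%

Let u = d + c = 158. δu = √(δd² + δc²) = √(7.84 + 144) = 12.3, so δu/u = 0.0782.
Q is then a monomial in u, a, p:
δQ/Q = √((δu/u)² + (1·δa/a)² + (1·δp/p)²) = √(0.00611 + 6.47e-05 + 0.00622) = 0.111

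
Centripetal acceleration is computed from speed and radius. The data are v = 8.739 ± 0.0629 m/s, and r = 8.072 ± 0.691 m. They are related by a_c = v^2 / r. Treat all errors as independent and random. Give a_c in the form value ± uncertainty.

Each factor contributes (exponent × relative error)² to (δa_c/a_c)²:
  (2·δv/v)² = (2×0.00720)² = 0.000207;  (-1·δr/r)² = (-1×0.0856)² = 0.00733
δa_c/a_c = √(0.00754) = 0.0868
a_c = 9.461 m/s^2, so δa_c = 0.0868 × 9.461 = 0.821 m/s^2.

9.461 ± 0.821 m/s^2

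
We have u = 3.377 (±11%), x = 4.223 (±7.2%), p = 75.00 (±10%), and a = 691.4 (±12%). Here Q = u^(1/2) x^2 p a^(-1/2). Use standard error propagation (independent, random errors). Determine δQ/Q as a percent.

19.3%

Since Q is a product/quotient, work with relative uncertainties:
  (½·δu/u)² = (0.5×0.110)² = 0.00302;  (2·δx/x)² = (2×0.0720)² = 0.0207;  (1·δp/p)² = (1×0.100)² = 0.0100;  (−½·δa/a)² = (-0.5×0.120)² = 0.00360
δQ/Q = √(0.0374) = 0.193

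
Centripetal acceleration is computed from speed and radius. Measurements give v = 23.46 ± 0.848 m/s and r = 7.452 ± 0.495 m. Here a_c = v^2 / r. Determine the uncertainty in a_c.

7.25 m/s^2

Products/powers → add relative errors in quadrature, weighted by exponent:
  (2·δv/v)² = (2×0.0361)² = 0.00523;  (-1·δr/r)² = (-1×0.0664)² = 0.00441
δa_c/a_c = √(0.00964) = 0.0982
a_c = 73.86 m/s^2, so δa_c = 0.0982 × 73.86 = 7.25 m/s^2.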